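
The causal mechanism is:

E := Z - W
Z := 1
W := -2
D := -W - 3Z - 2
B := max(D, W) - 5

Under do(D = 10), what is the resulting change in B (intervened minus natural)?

The intervention breaks the incoming arrows to D: D := -W - 3Z - 2 no longer applies, and D = 10.
B = max(D, W) - 5  [with D=10, W=-2]  = 5
Without intervention: D = -W - 3Z - 2  [with W=-2, Z=1]  = -3; B = max(D, W) - 5  [with D=-3, W=-2]  = -7.
Change = 5 − (-7) = 12.

12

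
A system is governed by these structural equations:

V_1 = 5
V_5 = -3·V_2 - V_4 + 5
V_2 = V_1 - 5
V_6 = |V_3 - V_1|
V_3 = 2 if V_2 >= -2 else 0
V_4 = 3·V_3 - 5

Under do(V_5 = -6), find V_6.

The intervention breaks the incoming arrows to V_5: V_5 = -3·V_2 - V_4 + 5 no longer applies, and V_5 = -6.
Since V_6 is not a descendant of the intervened variable, it is unaffected.
V_2 = V_1 - 5  [with V_1=5]  = 0
V_3 = 2 if V_2 >= -2 else 0  [with V_2=0]  = 2
V_6 = |V_3 - V_1|  [with V_3=2, V_1=5]  = 3

3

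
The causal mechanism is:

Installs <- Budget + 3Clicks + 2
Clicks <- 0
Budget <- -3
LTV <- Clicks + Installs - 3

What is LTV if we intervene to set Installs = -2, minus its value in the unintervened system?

-1

The intervention breaks the incoming arrows to Installs: Installs <- Budget + 3Clicks + 2 no longer applies, and Installs = -2.
LTV = Clicks + Installs - 3  [with Clicks=0, Installs=-2]  = -5
Without intervention: Installs = Budget + 3Clicks + 2  [with Budget=-3, Clicks=0]  = -1; LTV = Clicks + Installs - 3  [with Clicks=0, Installs=-1]  = -4.
Change = -5 − (-4) = -1.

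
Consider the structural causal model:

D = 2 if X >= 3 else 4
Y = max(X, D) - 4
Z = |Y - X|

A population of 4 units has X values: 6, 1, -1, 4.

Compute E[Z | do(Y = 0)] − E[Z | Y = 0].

Every unit gets Y=0 under the intervention. Z values become 6, 1, 1, 4; E[Z|do(Y=0)] = 3.
Observing Y=0 restricts to units where Y's equation naturally yields 0: X ∈ {1, -1, 4}. In that subpopulation Z = 1, 1, 4, mean 2.
Difference = 3 − 2 = 1.

1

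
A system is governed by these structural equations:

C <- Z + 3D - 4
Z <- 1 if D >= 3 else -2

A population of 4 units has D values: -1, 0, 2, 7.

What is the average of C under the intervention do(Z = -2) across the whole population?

The intervention sets Z=-2 in all 4 units regardless of D. Recomputing C per unit gives -9, -6, 0, 15; average 0.

0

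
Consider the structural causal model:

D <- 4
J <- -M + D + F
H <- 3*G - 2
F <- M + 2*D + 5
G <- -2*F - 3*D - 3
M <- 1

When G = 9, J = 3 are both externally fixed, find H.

The joint intervention fixes G = 9, J = 3, removing each variable's own equation.
H = 3*G - 2  [with G=9]  = 25

25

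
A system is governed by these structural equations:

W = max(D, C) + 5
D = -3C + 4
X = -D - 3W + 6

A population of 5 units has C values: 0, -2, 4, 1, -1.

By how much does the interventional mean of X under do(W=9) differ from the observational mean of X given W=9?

do(W=9) breaks W's dependence on C. With W=9 fixed, X across the units is -25, -31, -13, -22, -28, mean -23.8.
E[X|W=9] averages over only the 2 units with W=9 (C = 0, 4): X = -25, -13, mean -19.
Difference = -23.8 − (-19) = -4.8.

-4.8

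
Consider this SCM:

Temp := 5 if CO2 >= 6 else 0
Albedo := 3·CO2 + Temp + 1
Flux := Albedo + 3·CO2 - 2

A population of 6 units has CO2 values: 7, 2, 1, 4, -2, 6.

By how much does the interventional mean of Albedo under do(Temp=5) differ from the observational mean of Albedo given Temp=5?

-10.5

do(Temp=5) breaks Temp's dependence on CO2. With Temp=5 fixed, Albedo across the units is 27, 12, 9, 18, 0, 24, mean 15.
Observing Temp=5 restricts to units where Temp's equation naturally yields 5: CO2 ∈ {7, 6}. In that subpopulation Albedo = 27, 24, mean 25.5.
Difference = 15 − 25.5 = -10.5.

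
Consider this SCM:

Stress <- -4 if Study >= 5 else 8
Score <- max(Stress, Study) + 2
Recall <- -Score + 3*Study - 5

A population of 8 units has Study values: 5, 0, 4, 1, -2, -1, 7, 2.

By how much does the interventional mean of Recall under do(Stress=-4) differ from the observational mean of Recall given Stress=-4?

-8

Every unit gets Stress=-4 under the intervention. Recall values become 3, -7, 1, -5, -11, -9, 7, -3; E[Recall|do(Stress=-4)] = -3.
Observing Stress=-4 restricts to units where Stress's equation naturally yields -4: Study ∈ {5, 7}. In that subpopulation Recall = 3, 7, mean 5.
Difference = -3 − 5 = -8.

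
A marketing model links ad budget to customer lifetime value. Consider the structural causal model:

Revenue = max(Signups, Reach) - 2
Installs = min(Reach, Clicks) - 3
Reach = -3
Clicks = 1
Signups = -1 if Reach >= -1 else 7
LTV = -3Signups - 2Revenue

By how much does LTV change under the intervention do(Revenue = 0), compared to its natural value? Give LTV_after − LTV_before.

The intervention breaks the incoming arrows to Revenue: Revenue = max(Signups, Reach) - 2 no longer applies, and Revenue = 0.
Signups = -1 if Reach >= -1 else 7  [with Reach=-3]  = 7
LTV = -3Signups - 2Revenue  [with Signups=7, Revenue=0]  = -21
Without intervention: Signups = -1 if Reach >= -1 else 7  [with Reach=-3]  = 7; Revenue = max(Signups, Reach) - 2  [with Signups=7, Reach=-3]  = 5; LTV = -3Signups - 2Revenue  [with Signups=7, Revenue=5]  = -31.
Change = -21 − (-31) = 10.

10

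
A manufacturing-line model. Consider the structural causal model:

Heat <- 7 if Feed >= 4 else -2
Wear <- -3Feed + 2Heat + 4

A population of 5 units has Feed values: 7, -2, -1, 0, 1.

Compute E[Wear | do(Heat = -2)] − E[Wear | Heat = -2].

Every unit gets Heat=-2 under the intervention. Wear values become -21, 6, 3, 0, -3; E[Wear|do(Heat=-2)] = -3.
Observing Heat=-2 restricts to units where Heat's equation naturally yields -2: Feed ∈ {-2, -1, 0, 1}. In that subpopulation Wear = 6, 3, 0, -3, mean 1.5.
Difference = -3 − 1.5 = -4.5.

-4.5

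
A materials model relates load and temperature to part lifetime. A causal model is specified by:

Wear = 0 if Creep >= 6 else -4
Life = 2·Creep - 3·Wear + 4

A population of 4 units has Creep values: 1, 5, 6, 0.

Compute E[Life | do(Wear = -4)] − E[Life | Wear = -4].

2

Every unit gets Wear=-4 under the intervention. Life values become 18, 26, 28, 16; E[Life|do(Wear=-4)] = 22.
E[Life|Wear=-4] averages over only the 3 units with Wear=-4 (Creep = 1, 5, 0): Life = 18, 26, 16, mean 20.
Difference = 22 − 20 = 2.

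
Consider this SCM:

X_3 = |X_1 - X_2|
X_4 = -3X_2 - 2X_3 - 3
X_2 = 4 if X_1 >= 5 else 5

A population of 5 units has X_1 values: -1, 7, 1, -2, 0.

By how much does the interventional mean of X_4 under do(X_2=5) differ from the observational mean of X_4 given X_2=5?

1.4

Under do(X_2=5), X_2's equation is replaced by X_2=5 for every unit. Per-unit X_4: -30, -22, -26, -32, -28. Mean = -27.6.
Conditioning on X_2=5 selects the 4 unit(s) with X_1 ∈ {-1, 1, -2, 0}. Their X_4 values: -30, -26, -32, -28. Mean = -29.
Difference = -27.6 − (-29) = 1.4.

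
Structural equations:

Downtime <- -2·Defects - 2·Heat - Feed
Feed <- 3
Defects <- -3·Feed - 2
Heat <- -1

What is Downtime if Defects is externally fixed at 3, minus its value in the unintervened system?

The intervention breaks the incoming arrows to Defects: Defects <- -3·Feed - 2 no longer applies, and Defects = 3.
Downtime = -2·Defects - 2·Heat - Feed  [with Defects=3, Heat=-1, Feed=3]  = -7
Without intervention: Defects = -3·Feed - 2  [with Feed=3]  = -11; Downtime = -2·Defects - 2·Heat - Feed  [with Defects=-11, Heat=-1, Feed=3]  = 21.
Change = -7 − 21 = -28.

-28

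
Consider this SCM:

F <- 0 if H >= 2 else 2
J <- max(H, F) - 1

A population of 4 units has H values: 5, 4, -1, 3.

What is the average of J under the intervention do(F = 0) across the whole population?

Every unit gets F=0 under the intervention. J values become 4, 3, -1, 2; E[J|do(F=0)] = 2.

2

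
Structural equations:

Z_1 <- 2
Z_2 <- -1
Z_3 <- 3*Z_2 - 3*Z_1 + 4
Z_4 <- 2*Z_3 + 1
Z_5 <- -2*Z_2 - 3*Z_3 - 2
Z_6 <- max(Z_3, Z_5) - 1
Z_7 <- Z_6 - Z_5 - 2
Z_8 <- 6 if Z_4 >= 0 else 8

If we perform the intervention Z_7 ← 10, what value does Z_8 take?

do(Z_7=10) replaces the equation Z_7 <- Z_6 - Z_5 - 2 with the constant Z_7 = 10.
Z_8 is not downstream of the intervention, so its value is determined by the original equations.
Z_3 = 3*Z_2 - 3*Z_1 + 4  [with Z_2=-1, Z_1=2]  = -5
Z_4 = 2*Z_3 + 1  [with Z_3=-5]  = -9
Z_8 = 6 if Z_4 >= 0 else 8  [with Z_4=-9]  = 8

8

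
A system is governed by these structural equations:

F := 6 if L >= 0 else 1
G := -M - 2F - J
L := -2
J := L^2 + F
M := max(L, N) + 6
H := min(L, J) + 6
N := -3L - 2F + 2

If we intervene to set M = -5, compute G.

-2

Intervening sets M = -5 and removes its equation (M := max(L, N) + 6).
F = 6 if L >= 0 else 1  [with L=-2]  = 1
J = L^2 + F  [with L=-2, F=1]  = 5
G = -M - 2F - J  [with M=-5, F=1, J=5]  = -2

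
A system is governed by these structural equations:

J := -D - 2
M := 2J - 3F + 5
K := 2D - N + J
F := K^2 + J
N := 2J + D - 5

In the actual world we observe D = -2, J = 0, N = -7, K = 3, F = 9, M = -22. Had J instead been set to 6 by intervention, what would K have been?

Under do(J=6), the mechanism J := -D - 2 is discarded; J is fixed at 6.
N = 2J + D - 5  [with J=6, D=-2]  = 5
K = 2D - N + J  [with D=-2, N=5, J=6]  = -3

-3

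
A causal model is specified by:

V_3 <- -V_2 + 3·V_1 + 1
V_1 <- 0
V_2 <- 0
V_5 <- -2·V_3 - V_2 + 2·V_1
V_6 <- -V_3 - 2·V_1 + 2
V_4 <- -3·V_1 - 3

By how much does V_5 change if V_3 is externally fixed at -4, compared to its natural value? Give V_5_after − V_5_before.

10

do(V_3=-4) replaces the equation V_3 <- -V_2 + 3·V_1 + 1 with the constant V_3 = -4.
V_5 = -2·V_3 - V_2 + 2·V_1  [with V_3=-4, V_2=0, V_1=0]  = 8
Without intervention: V_3 = -V_2 + 3·V_1 + 1  [with V_2=0, V_1=0]  = 1; V_5 = -2·V_3 - V_2 + 2·V_1  [with V_3=1, V_2=0, V_1=0]  = -2.
Change = 8 − (-2) = 10.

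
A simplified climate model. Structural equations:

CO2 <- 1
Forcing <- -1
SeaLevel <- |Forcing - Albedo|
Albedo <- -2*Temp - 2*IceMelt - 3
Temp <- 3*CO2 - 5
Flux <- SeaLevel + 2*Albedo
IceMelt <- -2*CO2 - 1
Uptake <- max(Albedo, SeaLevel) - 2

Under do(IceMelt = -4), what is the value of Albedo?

9

Intervening sets IceMelt = -4 and removes its equation (IceMelt <- -2*CO2 - 1).
Temp = 3*CO2 - 5  [with CO2=1]  = -2
Albedo = -2*Temp - 2*IceMelt - 3  [with Temp=-2, IceMelt=-4]  = 9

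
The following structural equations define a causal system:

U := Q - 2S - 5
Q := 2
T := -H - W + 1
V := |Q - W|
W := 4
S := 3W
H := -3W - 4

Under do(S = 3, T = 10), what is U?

Under do(S = 3, T = 10), each intervened variable's structural equation is replaced by its fixed value.
U = Q - 2S - 5  [with Q=2, S=3]  = -9

-9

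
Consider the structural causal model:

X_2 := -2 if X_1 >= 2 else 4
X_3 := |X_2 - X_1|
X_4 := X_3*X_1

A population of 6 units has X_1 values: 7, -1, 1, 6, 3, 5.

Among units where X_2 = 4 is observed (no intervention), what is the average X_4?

-1

Observing X_2=4 restricts to units where X_2's equation naturally yields 4: X_1 ∈ {-1, 1}. In that subpopulation X_4 = -5, 3, mean -1.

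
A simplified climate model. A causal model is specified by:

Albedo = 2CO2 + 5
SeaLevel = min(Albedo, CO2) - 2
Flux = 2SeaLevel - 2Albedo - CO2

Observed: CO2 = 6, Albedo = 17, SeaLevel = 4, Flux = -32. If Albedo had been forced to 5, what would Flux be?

Under do(Albedo=5), the mechanism Albedo = 2CO2 + 5 is discarded; Albedo is fixed at 5.
SeaLevel = min(Albedo, CO2) - 2  [with Albedo=5, CO2=6]  = 3
Flux = 2SeaLevel - 2Albedo - CO2  [with SeaLevel=3, Albedo=5, CO2=6]  = -10

-10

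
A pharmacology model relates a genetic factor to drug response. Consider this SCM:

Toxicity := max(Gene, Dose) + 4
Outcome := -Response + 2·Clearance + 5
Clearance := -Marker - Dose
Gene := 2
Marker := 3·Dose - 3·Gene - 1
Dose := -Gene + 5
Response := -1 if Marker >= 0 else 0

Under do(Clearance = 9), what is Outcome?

Intervening sets Clearance = 9 and removes its equation (Clearance := -Marker - Dose).
Dose = -Gene + 5  [with Gene=2]  = 3
Marker = 3·Dose - 3·Gene - 1  [with Dose=3, Gene=2]  = 2
Response = -1 if Marker >= 0 else 0  [with Marker=2]  = -1
Outcome = -Response + 2·Clearance + 5  [with Response=-1, Clearance=9]  = 24

24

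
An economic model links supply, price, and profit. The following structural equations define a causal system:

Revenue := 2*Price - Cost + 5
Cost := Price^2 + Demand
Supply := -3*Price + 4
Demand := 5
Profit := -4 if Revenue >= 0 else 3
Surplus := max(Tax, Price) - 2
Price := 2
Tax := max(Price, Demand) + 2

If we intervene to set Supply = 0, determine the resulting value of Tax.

The intervention breaks the incoming arrows to Supply: Supply := -3*Price + 4 no longer applies, and Supply = 0.
No directed path runs from Supply to Tax, so Tax keeps its natural value.
Tax = max(Price, Demand) + 2  [with Price=2, Demand=5]  = 7

7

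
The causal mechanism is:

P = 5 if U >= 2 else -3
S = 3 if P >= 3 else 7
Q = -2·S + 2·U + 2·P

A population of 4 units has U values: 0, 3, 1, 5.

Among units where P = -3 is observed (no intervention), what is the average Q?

Conditioning on P=-3 selects the 2 unit(s) with U ∈ {0, 1}. Their Q values: -20, -18. Mean = -19.

-19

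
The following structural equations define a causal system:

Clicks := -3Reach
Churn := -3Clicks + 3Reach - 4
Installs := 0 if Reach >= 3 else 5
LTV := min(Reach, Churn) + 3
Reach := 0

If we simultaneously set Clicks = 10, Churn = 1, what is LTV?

Setting Clicks = 10, Churn = 1 by intervention discards those variables' equations.
LTV = min(Reach, Churn) + 3  [with Reach=0, Churn=1]  = 3

3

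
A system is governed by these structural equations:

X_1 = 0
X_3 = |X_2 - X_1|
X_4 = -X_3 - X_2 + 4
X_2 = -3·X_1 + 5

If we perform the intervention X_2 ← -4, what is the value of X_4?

4

Under do(X_2=-4), the mechanism X_2 = -3·X_1 + 5 is discarded; X_2 is fixed at -4.
X_3 = |X_2 - X_1|  [with X_2=-4, X_1=0]  = 4
X_4 = -X_3 - X_2 + 4  [with X_3=4, X_2=-4]  = 4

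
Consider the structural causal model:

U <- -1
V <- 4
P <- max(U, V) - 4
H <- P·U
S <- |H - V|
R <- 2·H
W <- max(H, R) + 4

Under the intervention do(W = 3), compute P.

0

Intervening sets W = 3 and removes its equation (W <- max(H, R) + 4).
P is not downstream of the intervention, so its value is determined by the original equations.
P = max(U, V) - 4  [with U=-1, V=4]  = 0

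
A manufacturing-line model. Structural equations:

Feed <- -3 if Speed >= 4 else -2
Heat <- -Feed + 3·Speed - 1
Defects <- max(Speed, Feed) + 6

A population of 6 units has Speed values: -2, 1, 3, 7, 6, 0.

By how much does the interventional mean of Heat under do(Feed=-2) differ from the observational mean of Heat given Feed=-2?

do(Feed=-2) breaks Feed's dependence on Speed. With Feed=-2 fixed, Heat across the units is -5, 4, 10, 22, 19, 1, mean 8.5.
Observing Feed=-2 restricts to units where Feed's equation naturally yields -2: Speed ∈ {-2, 1, 3, 0}. In that subpopulation Heat = -5, 4, 10, 1, mean 2.5.
Difference = 8.5 − 2.5 = 6.

6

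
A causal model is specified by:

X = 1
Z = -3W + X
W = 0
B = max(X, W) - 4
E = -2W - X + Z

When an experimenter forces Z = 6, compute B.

-3

do(Z=6) replaces the equation Z = -3W + X with the constant Z = 6.
B is not downstream of the intervention, so its value is determined by the original equations.
B = max(X, W) - 4  [with X=1, W=0]  = -3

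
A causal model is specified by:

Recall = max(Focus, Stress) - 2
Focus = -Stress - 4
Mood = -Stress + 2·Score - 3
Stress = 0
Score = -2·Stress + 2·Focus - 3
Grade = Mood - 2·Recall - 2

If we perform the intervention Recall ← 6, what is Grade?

-39

The intervention breaks the incoming arrows to Recall: Recall = max(Focus, Stress) - 2 no longer applies, and Recall = 6.
Focus = -Stress - 4  [with Stress=0]  = -4
Score = -2·Stress + 2·Focus - 3  [with Stress=0, Focus=-4]  = -11
Mood = -Stress + 2·Score - 3  [with Stress=0, Score=-11]  = -25
Grade = Mood - 2·Recall - 2  [with Mood=-25, Recall=6]  = -39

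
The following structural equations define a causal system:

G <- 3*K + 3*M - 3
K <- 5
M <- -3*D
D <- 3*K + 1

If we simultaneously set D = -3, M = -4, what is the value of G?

0

Setting D = -3, M = -4 by intervention discards those variables' equations.
G = 3*K + 3*M - 3  [with K=5, M=-4]  = 0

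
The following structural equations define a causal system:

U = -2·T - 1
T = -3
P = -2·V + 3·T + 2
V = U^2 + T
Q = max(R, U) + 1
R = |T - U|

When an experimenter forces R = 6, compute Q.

do(R=6) replaces the equation R = |T - U| with the constant R = 6.
U = -2·T - 1  [with T=-3]  = 5
Q = max(R, U) + 1  [with R=6, U=5]  = 7

7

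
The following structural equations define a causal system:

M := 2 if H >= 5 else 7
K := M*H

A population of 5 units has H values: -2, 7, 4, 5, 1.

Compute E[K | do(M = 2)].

The intervention sets M=2 in all 5 units regardless of H. Recomputing K per unit gives -4, 14, 8, 10, 2; average 6.

6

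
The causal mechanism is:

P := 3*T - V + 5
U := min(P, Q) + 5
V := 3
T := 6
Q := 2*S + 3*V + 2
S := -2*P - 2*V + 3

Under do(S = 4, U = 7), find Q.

Setting S = 4, U = 7 by intervention discards those variables' equations.
Q = 2*S + 3*V + 2  [with S=4, V=3]  = 19

19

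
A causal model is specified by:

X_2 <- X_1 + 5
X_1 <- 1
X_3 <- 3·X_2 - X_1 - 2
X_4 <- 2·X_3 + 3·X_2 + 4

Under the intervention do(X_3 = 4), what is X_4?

30

The intervention breaks the incoming arrows to X_3: X_3 <- 3·X_2 - X_1 - 2 no longer applies, and X_3 = 4.
X_2 = X_1 + 5  [with X_1=1]  = 6
X_4 = 2·X_3 + 3·X_2 + 4  [with X_3=4, X_2=6]  = 30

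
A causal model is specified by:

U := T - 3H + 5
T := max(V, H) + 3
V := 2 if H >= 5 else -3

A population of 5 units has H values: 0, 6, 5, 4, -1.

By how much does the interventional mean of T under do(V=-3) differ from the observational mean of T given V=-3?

do(V=-3) breaks V's dependence on H. With V=-3 fixed, T across the units is 3, 9, 8, 7, 2, mean 5.8.
E[T|V=-3] averages over only the 3 units with V=-3 (H = 0, 4, -1): T = 3, 7, 2, mean 4.
Difference = 5.8 − 4 = 1.8.

1.8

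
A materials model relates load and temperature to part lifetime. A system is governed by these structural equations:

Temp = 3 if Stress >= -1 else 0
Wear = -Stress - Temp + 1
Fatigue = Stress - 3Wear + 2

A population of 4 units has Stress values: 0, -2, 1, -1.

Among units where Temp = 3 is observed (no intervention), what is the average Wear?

Conditioning on Temp=3 selects the 3 unit(s) with Stress ∈ {0, 1, -1}. Their Wear values: -2, -3, -1. Mean = -2.

-2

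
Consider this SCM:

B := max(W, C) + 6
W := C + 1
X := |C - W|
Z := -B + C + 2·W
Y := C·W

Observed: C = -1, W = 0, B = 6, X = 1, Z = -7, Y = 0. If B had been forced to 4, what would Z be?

-5

do(B=4) replaces the equation B := max(W, C) + 6 with the constant B = 4.
W = C + 1  [with C=-1]  = 0
Z = -B + C + 2·W  [with B=4, C=-1, W=0]  = -5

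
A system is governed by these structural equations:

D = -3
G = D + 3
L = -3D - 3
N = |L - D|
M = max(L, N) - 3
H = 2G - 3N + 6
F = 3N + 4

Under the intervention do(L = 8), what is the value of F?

37

The intervention breaks the incoming arrows to L: L = -3D - 3 no longer applies, and L = 8.
N = |L - D|  [with L=8, D=-3]  = 11
F = 3N + 4  [with N=11]  = 37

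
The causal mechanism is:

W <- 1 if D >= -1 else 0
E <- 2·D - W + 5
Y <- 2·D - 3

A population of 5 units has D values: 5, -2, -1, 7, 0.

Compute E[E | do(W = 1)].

7.6

Every unit gets W=1 under the intervention. E values become 14, 0, 2, 18, 4; E[E|do(W=1)] = 7.6.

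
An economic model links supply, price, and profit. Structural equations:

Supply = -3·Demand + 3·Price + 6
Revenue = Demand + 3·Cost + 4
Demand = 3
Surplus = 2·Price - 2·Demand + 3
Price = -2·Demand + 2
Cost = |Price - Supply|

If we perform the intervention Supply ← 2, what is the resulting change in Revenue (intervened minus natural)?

do(Supply=2) replaces the equation Supply = -3·Demand + 3·Price + 6 with the constant Supply = 2.
Price = -2·Demand + 2  [with Demand=3]  = -4
Cost = |Price - Supply|  [with Price=-4, Supply=2]  = 6
Revenue = Demand + 3·Cost + 4  [with Demand=3, Cost=6]  = 25
Without intervention: Price = -2·Demand + 2  [with Demand=3]  = -4; Supply = -3·Demand + 3·Price + 6  [with Demand=3, Price=-4]  = -15; Cost = |Price - Supply|  [with Price=-4, Supply=-15]  = 11; Revenue = Demand + 3·Cost + 4  [with Demand=3, Cost=11]  = 40.
Change = 25 − 40 = -15.

-15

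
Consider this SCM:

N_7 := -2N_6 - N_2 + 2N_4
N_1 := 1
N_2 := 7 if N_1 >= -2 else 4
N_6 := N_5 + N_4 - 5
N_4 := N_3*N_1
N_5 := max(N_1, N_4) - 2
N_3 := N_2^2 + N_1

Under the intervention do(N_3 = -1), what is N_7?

The intervention breaks the incoming arrows to N_3: N_3 := N_2^2 + N_1 no longer applies, and N_3 = -1.
N_2 = 7 if N_1 >= -2 else 4  [with N_1=1]  = 7
N_4 = N_3*N_1  [with N_3=-1, N_1=1]  = -1
N_5 = max(N_1, N_4) - 2  [with N_1=1, N_4=-1]  = -1
N_6 = N_5 + N_4 - 5  [with N_5=-1, N_4=-1]  = -7
N_7 = -2N_6 - N_2 + 2N_4  [with N_6=-7, N_2=7, N_4=-1]  = 5

5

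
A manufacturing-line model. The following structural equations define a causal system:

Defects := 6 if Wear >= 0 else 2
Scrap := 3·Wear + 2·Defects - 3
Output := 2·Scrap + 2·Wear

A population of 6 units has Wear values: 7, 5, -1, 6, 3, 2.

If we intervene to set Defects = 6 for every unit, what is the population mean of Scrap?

20

The intervention sets Defects=6 in all 6 units regardless of Wear. Recomputing Scrap per unit gives 30, 24, 6, 27, 18, 15; average 20.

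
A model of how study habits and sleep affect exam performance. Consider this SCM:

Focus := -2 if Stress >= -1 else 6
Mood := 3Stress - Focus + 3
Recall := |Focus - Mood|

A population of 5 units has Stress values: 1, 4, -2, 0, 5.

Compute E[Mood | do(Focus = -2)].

9.8

do(Focus=-2) breaks Focus's dependence on Stress. With Focus=-2 fixed, Mood across the units is 8, 17, -1, 5, 20, mean 9.8.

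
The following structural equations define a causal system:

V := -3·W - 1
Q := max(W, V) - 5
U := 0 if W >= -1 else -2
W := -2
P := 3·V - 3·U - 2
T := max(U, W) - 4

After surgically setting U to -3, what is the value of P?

22

The intervention breaks the incoming arrows to U: U := 0 if W >= -1 else -2 no longer applies, and U = -3.
V = -3·W - 1  [with W=-2]  = 5
P = 3·V - 3·U - 2  [with V=5, U=-3]  = 22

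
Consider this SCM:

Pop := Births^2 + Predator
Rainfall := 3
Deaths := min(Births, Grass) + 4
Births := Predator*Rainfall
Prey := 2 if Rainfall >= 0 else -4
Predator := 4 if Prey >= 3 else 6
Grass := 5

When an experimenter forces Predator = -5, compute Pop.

The intervention breaks the incoming arrows to Predator: Predator := 4 if Prey >= 3 else 6 no longer applies, and Predator = -5.
Births = Predator*Rainfall  [with Predator=-5, Rainfall=3]  = -15
Pop = Births^2 + Predator  [with Births=-15, Predator=-5]  = 220

220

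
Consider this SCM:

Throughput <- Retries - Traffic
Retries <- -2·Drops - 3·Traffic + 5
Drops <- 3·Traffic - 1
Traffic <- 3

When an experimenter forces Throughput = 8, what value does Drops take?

The intervention breaks the incoming arrows to Throughput: Throughput <- Retries - Traffic no longer applies, and Throughput = 8.
Since Drops is not a descendant of the intervened variable, it is unaffected.
Drops = 3·Traffic - 1  [with Traffic=3]  = 8

8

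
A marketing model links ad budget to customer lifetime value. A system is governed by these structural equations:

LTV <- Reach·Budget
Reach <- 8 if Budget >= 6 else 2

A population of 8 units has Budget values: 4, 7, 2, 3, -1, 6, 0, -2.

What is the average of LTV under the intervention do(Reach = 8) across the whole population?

The intervention sets Reach=8 in all 8 units regardless of Budget. Recomputing LTV per unit gives 32, 56, 16, 24, -8, 48, 0, -16; average 19.

19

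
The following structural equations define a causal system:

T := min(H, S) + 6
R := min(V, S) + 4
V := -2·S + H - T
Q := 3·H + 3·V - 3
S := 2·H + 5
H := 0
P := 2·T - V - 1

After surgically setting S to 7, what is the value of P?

do(S=7) replaces the equation S := 2·H + 5 with the constant S = 7.
T = min(H, S) + 6  [with H=0, S=7]  = 6
V = -2·S + H - T  [with S=7, H=0, T=6]  = -20
P = 2·T - V - 1  [with T=6, V=-20]  = 31

31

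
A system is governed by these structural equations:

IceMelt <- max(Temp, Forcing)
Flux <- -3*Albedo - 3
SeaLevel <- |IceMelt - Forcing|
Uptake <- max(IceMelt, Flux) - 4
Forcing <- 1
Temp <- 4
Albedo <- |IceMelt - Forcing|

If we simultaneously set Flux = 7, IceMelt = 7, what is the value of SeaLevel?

6

Under do(Flux = 7, IceMelt = 7), each intervened variable's structural equation is replaced by its fixed value.
SeaLevel = |IceMelt - Forcing|  [with IceMelt=7, Forcing=1]  = 6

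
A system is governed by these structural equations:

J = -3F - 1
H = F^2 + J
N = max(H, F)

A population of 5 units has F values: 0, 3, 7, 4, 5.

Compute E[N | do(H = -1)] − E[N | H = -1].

2.3

Under do(H=-1), H's equation is replaced by H=-1 for every unit. Per-unit N: 0, 3, 7, 4, 5. Mean = 3.8.
Observing H=-1 restricts to units where H's equation naturally yields -1: F ∈ {0, 3}. In that subpopulation N = 0, 3, mean 1.5.
Difference = 3.8 − 1.5 = 2.3.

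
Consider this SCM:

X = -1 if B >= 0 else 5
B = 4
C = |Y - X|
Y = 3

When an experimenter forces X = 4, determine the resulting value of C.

1

The intervention breaks the incoming arrows to X: X = -1 if B >= 0 else 5 no longer applies, and X = 4.
C = |Y - X|  [with Y=3, X=4]  = 1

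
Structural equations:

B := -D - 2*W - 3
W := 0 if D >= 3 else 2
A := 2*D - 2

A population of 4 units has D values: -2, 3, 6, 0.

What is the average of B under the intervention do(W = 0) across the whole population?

-4.75

Every unit gets W=0 under the intervention. B values become -1, -6, -9, -3; E[B|do(W=0)] = -4.75.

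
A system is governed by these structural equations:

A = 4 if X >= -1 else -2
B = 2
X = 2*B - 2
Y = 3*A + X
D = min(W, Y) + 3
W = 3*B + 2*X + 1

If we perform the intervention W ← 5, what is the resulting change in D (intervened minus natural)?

-6

The intervention breaks the incoming arrows to W: W = 3*B + 2*X + 1 no longer applies, and W = 5.
X = 2*B - 2  [with B=2]  = 2
A = 4 if X >= -1 else -2  [with X=2]  = 4
Y = 3*A + X  [with A=4, X=2]  = 14
D = min(W, Y) + 3  [with W=5, Y=14]  = 8
Without intervention: X = 2*B - 2  [with B=2]  = 2; W = 3*B + 2*X + 1  [with B=2, X=2]  = 11; A = 4 if X >= -1 else -2  [with X=2]  = 4; Y = 3*A + X  [with A=4, X=2]  = 14; D = min(W, Y) + 3  [with W=11, Y=14]  = 14.
Change = 8 − 14 = -6.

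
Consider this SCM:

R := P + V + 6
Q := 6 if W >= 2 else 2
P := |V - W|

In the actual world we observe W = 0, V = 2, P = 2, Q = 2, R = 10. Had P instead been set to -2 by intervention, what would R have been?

6

do(P=-2) replaces the equation P := |V - W| with the constant P = -2.
R = P + V + 6  [with P=-2, V=2]  = 6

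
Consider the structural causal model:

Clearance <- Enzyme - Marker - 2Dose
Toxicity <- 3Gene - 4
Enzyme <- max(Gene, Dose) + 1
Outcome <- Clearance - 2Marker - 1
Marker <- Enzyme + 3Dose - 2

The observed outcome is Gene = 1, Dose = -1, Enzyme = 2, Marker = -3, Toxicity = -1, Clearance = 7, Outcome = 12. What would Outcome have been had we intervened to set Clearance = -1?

4

Intervening sets Clearance = -1 and removes its equation (Clearance <- Enzyme - Marker - 2Dose).
Enzyme = max(Gene, Dose) + 1  [with Gene=1, Dose=-1]  = 2
Marker = Enzyme + 3Dose - 2  [with Enzyme=2, Dose=-1]  = -3
Outcome = Clearance - 2Marker - 1  [with Clearance=-1, Marker=-3]  = 4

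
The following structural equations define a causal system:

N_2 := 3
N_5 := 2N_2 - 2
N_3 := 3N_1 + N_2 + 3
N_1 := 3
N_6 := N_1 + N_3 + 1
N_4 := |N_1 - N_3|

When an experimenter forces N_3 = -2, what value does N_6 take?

The intervention breaks the incoming arrows to N_3: N_3 := 3N_1 + N_2 + 3 no longer applies, and N_3 = -2.
N_6 = N_1 + N_3 + 1  [with N_1=3, N_3=-2]  = 2

2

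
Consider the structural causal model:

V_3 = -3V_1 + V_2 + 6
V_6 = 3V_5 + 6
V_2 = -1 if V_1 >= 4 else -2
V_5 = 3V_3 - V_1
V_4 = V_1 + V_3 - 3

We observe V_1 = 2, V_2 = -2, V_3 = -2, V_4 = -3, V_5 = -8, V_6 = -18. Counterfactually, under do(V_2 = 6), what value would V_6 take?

Under do(V_2=6), the mechanism V_2 = -1 if V_1 >= 4 else -2 is discarded; V_2 is fixed at 6.
V_3 = -3V_1 + V_2 + 6  [with V_1=2, V_2=6]  = 6
V_5 = 3V_3 - V_1  [with V_3=6, V_1=2]  = 16
V_6 = 3V_5 + 6  [with V_5=16]  = 54

54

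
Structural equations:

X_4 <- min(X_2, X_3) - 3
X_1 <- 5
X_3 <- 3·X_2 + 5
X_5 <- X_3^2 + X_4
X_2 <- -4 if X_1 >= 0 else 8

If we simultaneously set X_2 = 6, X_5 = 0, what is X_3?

Under do(X_2 = 6, X_5 = 0), each intervened variable's structural equation is replaced by its fixed value.
X_3 = 3·X_2 + 5  [with X_2=6]  = 23

23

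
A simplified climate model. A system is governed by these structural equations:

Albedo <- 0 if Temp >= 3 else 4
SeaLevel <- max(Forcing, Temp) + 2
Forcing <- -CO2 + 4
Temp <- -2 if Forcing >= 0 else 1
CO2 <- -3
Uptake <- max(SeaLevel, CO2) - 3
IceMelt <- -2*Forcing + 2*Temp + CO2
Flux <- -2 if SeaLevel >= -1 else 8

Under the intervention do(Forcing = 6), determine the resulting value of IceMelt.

Under do(Forcing=6), the mechanism Forcing <- -CO2 + 4 is discarded; Forcing is fixed at 6.
Temp = -2 if Forcing >= 0 else 1  [with Forcing=6]  = -2
IceMelt = -2*Forcing + 2*Temp + CO2  [with Forcing=6, Temp=-2, CO2=-3]  = -19

-19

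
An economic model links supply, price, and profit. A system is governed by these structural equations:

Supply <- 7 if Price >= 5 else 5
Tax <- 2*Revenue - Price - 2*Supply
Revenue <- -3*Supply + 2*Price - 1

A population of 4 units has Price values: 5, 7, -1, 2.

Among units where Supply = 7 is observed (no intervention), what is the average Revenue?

-10

E[Revenue|Supply=7] averages over only the 2 units with Supply=7 (Price = 5, 7): Revenue = -12, -8, mean -10.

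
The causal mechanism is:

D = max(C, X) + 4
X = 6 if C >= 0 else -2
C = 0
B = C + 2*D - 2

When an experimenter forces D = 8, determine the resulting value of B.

14

The intervention breaks the incoming arrows to D: D = max(C, X) + 4 no longer applies, and D = 8.
B = C + 2*D - 2  [with C=0, D=8]  = 14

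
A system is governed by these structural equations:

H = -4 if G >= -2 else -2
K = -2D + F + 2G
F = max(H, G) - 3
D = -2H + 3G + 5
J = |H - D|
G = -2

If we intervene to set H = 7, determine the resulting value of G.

Under do(H=7), the mechanism H = -4 if G >= -2 else -2 is discarded; H is fixed at 7.
G is not downstream of the intervention, so its value is determined by the original equations.

-2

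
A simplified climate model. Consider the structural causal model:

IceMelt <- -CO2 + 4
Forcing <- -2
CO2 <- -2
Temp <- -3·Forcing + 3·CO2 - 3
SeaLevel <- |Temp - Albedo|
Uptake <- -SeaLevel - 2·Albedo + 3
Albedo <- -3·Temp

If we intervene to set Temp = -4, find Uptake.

-37

The intervention breaks the incoming arrows to Temp: Temp <- -3·Forcing + 3·CO2 - 3 no longer applies, and Temp = -4.
Albedo = -3·Temp  [with Temp=-4]  = 12
SeaLevel = |Temp - Albedo|  [with Temp=-4, Albedo=12]  = 16
Uptake = -SeaLevel - 2·Albedo + 3  [with SeaLevel=16, Albedo=12]  = -37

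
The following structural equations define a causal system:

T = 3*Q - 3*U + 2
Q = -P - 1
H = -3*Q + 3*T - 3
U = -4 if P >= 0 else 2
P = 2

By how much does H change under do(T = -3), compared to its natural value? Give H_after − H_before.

-24

Intervening sets T = -3 and removes its equation (T = 3*Q - 3*U + 2).
Q = -P - 1  [with P=2]  = -3
H = -3*Q + 3*T - 3  [with Q=-3, T=-3]  = -3
Without intervention: Q = -P - 1  [with P=2]  = -3; U = -4 if P >= 0 else 2  [with P=2]  = -4; T = 3*Q - 3*U + 2  [with Q=-3, U=-4]  = 5; H = -3*Q + 3*T - 3  [with Q=-3, T=5]  = 21.
Change = -3 − 21 = -24.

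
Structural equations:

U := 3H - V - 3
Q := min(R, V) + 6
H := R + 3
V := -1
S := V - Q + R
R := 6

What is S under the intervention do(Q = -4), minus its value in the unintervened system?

9

The intervention breaks the incoming arrows to Q: Q := min(R, V) + 6 no longer applies, and Q = -4.
S = V - Q + R  [with V=-1, Q=-4, R=6]  = 9
Without intervention: Q = min(R, V) + 6  [with R=6, V=-1]  = 5; S = V - Q + R  [with V=-1, Q=5, R=6]  = 0.
Change = 9 − 0 = 9.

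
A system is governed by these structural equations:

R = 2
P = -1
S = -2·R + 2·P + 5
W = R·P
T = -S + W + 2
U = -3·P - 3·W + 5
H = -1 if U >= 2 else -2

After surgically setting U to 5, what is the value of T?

do(U=5) replaces the equation U = -3·P - 3·W + 5 with the constant U = 5.
Since T is not a descendant of the intervened variable, it is unaffected.
S = -2·R + 2·P + 5  [with R=2, P=-1]  = -1
W = R·P  [with R=2, P=-1]  = -2
T = -S + W + 2  [with S=-1, W=-2]  = 1

1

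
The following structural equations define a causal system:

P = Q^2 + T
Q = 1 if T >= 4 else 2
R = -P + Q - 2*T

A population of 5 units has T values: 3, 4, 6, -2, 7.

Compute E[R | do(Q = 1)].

Every unit gets Q=1 under the intervention. R values become -9, -12, -18, 6, -21; E[R|do(Q=1)] = -10.8.

-10.8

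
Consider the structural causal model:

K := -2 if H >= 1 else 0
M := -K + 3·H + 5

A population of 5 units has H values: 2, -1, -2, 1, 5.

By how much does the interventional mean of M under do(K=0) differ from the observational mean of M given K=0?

do(K=0) breaks K's dependence on H. With K=0 fixed, M across the units is 11, 2, -1, 8, 20, mean 8.
Observing K=0 restricts to units where K's equation naturally yields 0: H ∈ {-1, -2}. In that subpopulation M = 2, -1, mean 0.5.
Difference = 8 − 0.5 = 7.5.

7.5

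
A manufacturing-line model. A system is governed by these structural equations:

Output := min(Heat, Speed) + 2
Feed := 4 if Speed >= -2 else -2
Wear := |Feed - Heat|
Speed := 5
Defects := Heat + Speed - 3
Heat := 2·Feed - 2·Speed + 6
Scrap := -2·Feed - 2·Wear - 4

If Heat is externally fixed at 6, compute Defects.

8

do(Heat=6) replaces the equation Heat := 2·Feed - 2·Speed + 6 with the constant Heat = 6.
Defects = Heat + Speed - 3  [with Heat=6, Speed=5]  = 8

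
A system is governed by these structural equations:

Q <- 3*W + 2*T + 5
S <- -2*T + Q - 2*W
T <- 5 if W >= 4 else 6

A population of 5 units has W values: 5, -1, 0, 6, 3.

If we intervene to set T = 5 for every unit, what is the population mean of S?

7.6

Every unit gets T=5 under the intervention. S values become 10, 4, 5, 11, 8; E[S|do(T=5)] = 7.6.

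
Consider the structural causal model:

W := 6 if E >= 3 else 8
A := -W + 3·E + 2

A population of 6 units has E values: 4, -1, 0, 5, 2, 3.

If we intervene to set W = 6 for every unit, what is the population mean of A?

Under do(W=6), W's equation is replaced by W=6 for every unit. Per-unit A: 8, -7, -4, 11, 2, 5. Mean = 2.5.

2.5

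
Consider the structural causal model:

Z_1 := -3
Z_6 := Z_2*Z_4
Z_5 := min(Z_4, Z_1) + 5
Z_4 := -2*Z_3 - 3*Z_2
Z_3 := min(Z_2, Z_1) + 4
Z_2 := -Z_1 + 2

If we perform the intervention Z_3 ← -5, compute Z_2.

Under do(Z_3=-5), the mechanism Z_3 := min(Z_2, Z_1) + 4 is discarded; Z_3 is fixed at -5.
Since Z_2 is not a descendant of the intervened variable, it is unaffected.
Z_2 = -Z_1 + 2  [with Z_1=-3]  = 5

5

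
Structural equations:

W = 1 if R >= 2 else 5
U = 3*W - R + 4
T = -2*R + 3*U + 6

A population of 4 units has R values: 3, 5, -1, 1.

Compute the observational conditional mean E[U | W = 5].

19

Observing W=5 restricts to units where W's equation naturally yields 5: R ∈ {-1, 1}. In that subpopulation U = 20, 18, mean 19.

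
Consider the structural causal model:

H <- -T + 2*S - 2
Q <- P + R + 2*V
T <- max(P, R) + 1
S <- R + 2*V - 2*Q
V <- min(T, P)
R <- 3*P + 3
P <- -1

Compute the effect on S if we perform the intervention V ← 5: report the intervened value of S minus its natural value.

-12

Under do(V=5), the mechanism V <- min(T, P) is discarded; V is fixed at 5.
R = 3*P + 3  [with P=-1]  = 0
Q = P + R + 2*V  [with P=-1, R=0, V=5]  = 9
S = R + 2*V - 2*Q  [with R=0, V=5, Q=9]  = -8
Without intervention: R = 3*P + 3  [with P=-1]  = 0; T = max(P, R) + 1  [with P=-1, R=0]  = 1; V = min(T, P)  [with T=1, P=-1]  = -1; Q = P + R + 2*V  [with P=-1, R=0, V=-1]  = -3; S = R + 2*V - 2*Q  [with R=0, V=-1, Q=-3]  = 4.
Change = -8 − 4 = -12.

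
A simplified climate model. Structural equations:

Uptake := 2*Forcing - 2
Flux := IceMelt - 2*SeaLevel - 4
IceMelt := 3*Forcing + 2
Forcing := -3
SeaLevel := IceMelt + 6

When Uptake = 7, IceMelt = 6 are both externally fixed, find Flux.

-22

Setting Uptake = 7, IceMelt = 6 by intervention discards those variables' equations.
SeaLevel = IceMelt + 6  [with IceMelt=6]  = 12
Flux = IceMelt - 2*SeaLevel - 4  [with IceMelt=6, SeaLevel=12]  = -22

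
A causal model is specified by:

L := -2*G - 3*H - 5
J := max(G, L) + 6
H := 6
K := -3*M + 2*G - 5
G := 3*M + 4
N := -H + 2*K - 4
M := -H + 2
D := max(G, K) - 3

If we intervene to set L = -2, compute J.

4

do(L=-2) replaces the equation L := -2*G - 3*H - 5 with the constant L = -2.
M = -H + 2  [with H=6]  = -4
G = 3*M + 4  [with M=-4]  = -8
J = max(G, L) + 6  [with G=-8, L=-2]  = 4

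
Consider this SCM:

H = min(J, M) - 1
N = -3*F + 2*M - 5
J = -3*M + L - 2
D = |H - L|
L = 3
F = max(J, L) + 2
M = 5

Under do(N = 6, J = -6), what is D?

10

Under do(N = 6, J = -6), each intervened variable's structural equation is replaced by its fixed value.
H = min(J, M) - 1  [with J=-6, M=5]  = -7
D = |H - L|  [with H=-7, L=3]  = 10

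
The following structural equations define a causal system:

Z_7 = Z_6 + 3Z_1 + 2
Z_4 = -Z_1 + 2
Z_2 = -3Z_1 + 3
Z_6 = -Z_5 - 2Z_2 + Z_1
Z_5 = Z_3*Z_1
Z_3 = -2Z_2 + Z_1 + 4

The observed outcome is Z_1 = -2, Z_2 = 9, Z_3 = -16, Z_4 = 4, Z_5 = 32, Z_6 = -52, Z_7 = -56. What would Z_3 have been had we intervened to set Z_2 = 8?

The intervention breaks the incoming arrows to Z_2: Z_2 = -3Z_1 + 3 no longer applies, and Z_2 = 8.
Z_3 = -2Z_2 + Z_1 + 4  [with Z_2=8, Z_1=-2]  = -14

-14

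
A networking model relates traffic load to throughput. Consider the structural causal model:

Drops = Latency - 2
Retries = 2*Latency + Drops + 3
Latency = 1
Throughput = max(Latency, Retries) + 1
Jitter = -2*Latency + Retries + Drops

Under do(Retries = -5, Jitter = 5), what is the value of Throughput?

Setting Retries = -5, Jitter = 5 by intervention discards those variables' equations.
Throughput = max(Latency, Retries) + 1  [with Latency=1, Retries=-5]  = 2

2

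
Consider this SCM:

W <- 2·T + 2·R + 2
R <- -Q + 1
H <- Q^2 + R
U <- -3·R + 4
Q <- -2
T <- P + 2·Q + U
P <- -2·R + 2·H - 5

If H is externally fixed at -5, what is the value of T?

-30

The intervention breaks the incoming arrows to H: H <- Q^2 + R no longer applies, and H = -5.
R = -Q + 1  [with Q=-2]  = 3
U = -3·R + 4  [with R=3]  = -5
P = -2·R + 2·H - 5  [with R=3, H=-5]  = -21
T = P + 2·Q + U  [with P=-21, Q=-2, U=-5]  = -30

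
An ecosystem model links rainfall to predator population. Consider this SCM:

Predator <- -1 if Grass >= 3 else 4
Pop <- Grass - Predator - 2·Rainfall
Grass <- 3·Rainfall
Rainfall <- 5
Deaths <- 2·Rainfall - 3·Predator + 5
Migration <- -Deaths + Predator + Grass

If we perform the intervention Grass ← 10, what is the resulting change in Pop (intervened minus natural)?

-5

Under do(Grass=10), the mechanism Grass <- 3·Rainfall is discarded; Grass is fixed at 10.
Predator = -1 if Grass >= 3 else 4  [with Grass=10]  = -1
Pop = Grass - Predator - 2·Rainfall  [with Grass=10, Predator=-1, Rainfall=5]  = 1
Without intervention: Grass = 3·Rainfall  [with Rainfall=5]  = 15; Predator = -1 if Grass >= 3 else 4  [with Grass=15]  = -1; Pop = Grass - Predator - 2·Rainfall  [with Grass=15, Predator=-1, Rainfall=5]  = 6.
Change = 1 − 6 = -5.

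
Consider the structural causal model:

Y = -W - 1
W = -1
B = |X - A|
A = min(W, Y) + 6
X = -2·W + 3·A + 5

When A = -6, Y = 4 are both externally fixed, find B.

Setting A = -6, Y = 4 by intervention discards those variables' equations.
X = -2·W + 3·A + 5  [with W=-1, A=-6]  = -11
B = |X - A|  [with X=-11, A=-6]  = 5

5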